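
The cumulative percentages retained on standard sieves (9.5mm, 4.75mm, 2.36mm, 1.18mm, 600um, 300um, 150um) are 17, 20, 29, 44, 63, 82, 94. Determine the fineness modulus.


FM = sum(cumulative % retained) / 100
= 349 / 100
= 3.49

3.49


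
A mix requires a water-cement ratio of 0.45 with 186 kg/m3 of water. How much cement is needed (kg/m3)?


Cement = water / (w/c)
= 186 / 0.45
= 413.3 kg/m3

413.3


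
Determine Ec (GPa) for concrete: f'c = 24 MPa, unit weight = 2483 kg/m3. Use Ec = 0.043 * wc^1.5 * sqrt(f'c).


Ec = 0.043 * 2483^1.5 * sqrt(24) / 1000
= 26.06 GPa

26.06


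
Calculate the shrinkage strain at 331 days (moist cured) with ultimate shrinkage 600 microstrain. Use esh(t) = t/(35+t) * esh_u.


esh(331) = 331 / (35 + 331) * 600
= 331 / 366 * 600
= 542.6 microstrain

542.6


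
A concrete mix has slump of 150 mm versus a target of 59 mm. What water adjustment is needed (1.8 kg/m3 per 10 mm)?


Difference = 59 - 150 = -91 mm
Water adjustment = -91 * 1.8 / 10 = -16.4 kg/m3

-16.4


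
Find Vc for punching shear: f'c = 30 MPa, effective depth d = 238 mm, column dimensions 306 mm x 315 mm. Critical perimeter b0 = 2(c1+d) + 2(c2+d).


b0 = 2*(306 + 238) + 2*(315 + 238) = 2194 mm
Vc = 0.33 * sqrt(30) * 2194 * 238 / 1000
= 943.82 kN

943.82


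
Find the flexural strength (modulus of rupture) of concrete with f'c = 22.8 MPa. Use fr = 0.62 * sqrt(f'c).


fr = 0.62 * sqrt(22.8)
= 2.96 MPa

2.96


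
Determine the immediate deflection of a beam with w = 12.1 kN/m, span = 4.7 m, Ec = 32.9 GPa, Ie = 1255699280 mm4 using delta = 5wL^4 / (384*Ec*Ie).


Convert: L = 4.7 m = 4700 mm, Ec = 32.9 GPa = 32900 MPa
delta = 5 * 12.1 * 4700^4 / (384 * 32900 * 1255699280)
= 1.86 mm

1.86


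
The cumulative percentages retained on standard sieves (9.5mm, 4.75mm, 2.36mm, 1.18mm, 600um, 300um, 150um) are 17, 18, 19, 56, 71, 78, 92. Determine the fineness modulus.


FM = sum(cumulative % retained) / 100
= 351 / 100
= 3.51

3.51


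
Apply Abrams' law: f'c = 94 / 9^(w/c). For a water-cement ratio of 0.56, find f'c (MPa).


f'c = 94 / 9^0.56
= 94 / 3.423
= 27.46 MPa

27.46


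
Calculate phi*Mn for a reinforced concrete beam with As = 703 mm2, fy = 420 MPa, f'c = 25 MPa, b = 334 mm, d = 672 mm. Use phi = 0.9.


a = As * fy / (0.85 * f'c * b)
= 703 * 420 / (0.85 * 25 * 334)
= 41.6006 mm
Mn = As * fy * (d - a/2) / 10^6
= 192.2732 kN-m
phi*Mn = 0.9 * 192.2732 = 173.05 kN-m

173.05


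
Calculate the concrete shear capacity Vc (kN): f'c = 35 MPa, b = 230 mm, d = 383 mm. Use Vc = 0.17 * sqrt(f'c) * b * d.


Vc = 0.17 * sqrt(35) * 230 * 383 / 1000
= 88.6 kN

88.6


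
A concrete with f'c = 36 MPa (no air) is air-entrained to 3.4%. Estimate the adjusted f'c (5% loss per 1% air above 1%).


Strength loss = (3.4 - 1) * 5 = 12.0%
f'c = 36 * (1 - 12.0/100)
= 31.68 MPa

31.68


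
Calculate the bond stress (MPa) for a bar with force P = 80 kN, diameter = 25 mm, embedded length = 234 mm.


u = P / (pi * db * ld)
= 80 * 1000 / (pi * 25 * 234)
= 4.353 MPa

4.353


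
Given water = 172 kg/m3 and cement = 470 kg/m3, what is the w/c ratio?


w/c = water / cement
w/c = 172 / 470 = 0.366

0.366


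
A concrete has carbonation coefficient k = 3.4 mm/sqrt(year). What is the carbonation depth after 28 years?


depth = k * sqrt(t)
= 3.4 * sqrt(28)
= 17.99 mm

17.99


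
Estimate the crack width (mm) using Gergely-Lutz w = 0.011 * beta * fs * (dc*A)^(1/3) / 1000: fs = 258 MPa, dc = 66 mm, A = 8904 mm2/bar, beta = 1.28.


w = 0.011 * beta * fs * (dc * A)^(1/3) / 1000
= 0.011 * 1.28 * 258 * (66 * 8904)^(1/3) / 1000
= 0.304 mm

0.304


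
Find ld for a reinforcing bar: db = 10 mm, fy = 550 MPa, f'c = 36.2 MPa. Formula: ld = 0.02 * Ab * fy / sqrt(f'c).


Ab = pi * 10^2 / 4 = 78.54 mm2
ld = 0.02 * 78.54 * 550 / sqrt(36.2)
= 143.6 mm

143.6


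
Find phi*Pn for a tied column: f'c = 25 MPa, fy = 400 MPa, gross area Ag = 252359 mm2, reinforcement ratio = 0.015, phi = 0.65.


Ast = rho * Ag = 0.015 * 252359 = 3785.385 mm2
phi*Pn = 0.65 * 0.80 * (0.85 * 25 * (252359 - 3785.385) + 400 * 3785.385) / 1000
= 3534.1 kN

3534.1


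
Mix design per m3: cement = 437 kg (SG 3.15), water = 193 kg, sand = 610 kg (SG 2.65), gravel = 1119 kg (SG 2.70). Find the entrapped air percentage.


Vol cement = 437 / (3.15 * 1000) = 0.13873 m3
Vol water = 193 / 1000 = 0.193 m3
Vol sand = 610 / (2.65 * 1000) = 0.230189 m3
Vol gravel = 1119 / (2.70 * 1000) = 0.414444 m3
Total solid + water volume = 0.976363 m3
Air = (1 - 0.976363) * 100 = 2.36%

2.36


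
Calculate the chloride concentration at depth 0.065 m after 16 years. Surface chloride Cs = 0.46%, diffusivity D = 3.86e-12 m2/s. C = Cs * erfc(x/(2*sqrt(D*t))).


t_seconds = 16 * 365.25 * 24 * 3600 = 504921600.0 s
arg = 0.065 / (2 * sqrt(3.86e-12 * 504921600.0))
= 0.7362
erfc(0.7362) = 0.2978
C = 0.46 * 0.2978 = 0.137%

0.137


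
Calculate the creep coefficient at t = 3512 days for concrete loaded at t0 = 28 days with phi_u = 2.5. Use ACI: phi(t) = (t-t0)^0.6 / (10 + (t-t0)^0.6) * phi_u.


dt = 3512 - 28 = 3484
phi = 3484^0.6 / (10 + 3484^0.6) * 2.5
= 2.326

2.326


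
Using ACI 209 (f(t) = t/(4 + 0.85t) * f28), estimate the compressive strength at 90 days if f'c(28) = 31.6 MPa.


f(90) = 90 / (4 + 0.85 * 90) * 31.6
= 90 / 80.5 * 31.6
= 35.33 MPa

35.33


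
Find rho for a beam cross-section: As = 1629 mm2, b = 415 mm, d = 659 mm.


rho = As / (b * d)
= 1629 / (415 * 659)
= 0.006

0.006


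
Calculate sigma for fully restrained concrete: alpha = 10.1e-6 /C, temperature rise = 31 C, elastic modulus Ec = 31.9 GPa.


sigma = alpha * dT * Ec
= 10.1e-6 * 31 * 31.9 * 1000
= 9.988 MPa

9.988


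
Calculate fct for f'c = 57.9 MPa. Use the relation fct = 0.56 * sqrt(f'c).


fct = 0.56 * sqrt(57.9)
= 0.56 * 7.609
= 4.261 MPa

4.261


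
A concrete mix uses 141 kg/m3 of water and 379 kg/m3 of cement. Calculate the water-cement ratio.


w/c = water / cement
w/c = 141 / 379 = 0.372

0.372


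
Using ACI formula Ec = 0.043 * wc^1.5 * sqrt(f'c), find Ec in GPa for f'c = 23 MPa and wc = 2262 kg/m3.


Ec = 0.043 * 2262^1.5 * sqrt(23) / 1000
= 22.19 GPa

22.19


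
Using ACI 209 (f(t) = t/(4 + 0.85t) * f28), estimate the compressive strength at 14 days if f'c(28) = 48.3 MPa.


f(14) = 14 / (4 + 0.85 * 14) * 48.3
= 14 / 15.9 * 48.3
= 42.53 MPa

42.53


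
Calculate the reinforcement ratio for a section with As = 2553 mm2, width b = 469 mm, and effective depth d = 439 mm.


rho = As / (b * d)
= 2553 / (469 * 439)
= 0.0124

0.0124


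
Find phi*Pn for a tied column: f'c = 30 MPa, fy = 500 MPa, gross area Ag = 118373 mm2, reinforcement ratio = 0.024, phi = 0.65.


Ast = rho * Ag = 0.024 * 118373 = 2840.952 mm2
phi*Pn = 0.65 * 0.80 * (0.85 * 30 * (118373 - 2840.952) + 500 * 2840.952) / 1000
= 2270.6 kN

2270.6


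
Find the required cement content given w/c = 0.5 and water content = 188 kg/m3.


Cement = water / (w/c)
= 188 / 0.5
= 376.0 kg/m3

376.0


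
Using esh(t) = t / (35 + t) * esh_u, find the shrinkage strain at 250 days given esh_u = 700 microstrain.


esh(250) = 250 / (35 + 250) * 700
= 250 / 285 * 700
= 614.0 microstrain

614.0


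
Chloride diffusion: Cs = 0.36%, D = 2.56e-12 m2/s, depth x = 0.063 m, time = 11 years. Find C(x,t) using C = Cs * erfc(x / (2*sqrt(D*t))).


t_seconds = 11 * 365.25 * 24 * 3600 = 347133600.0 s
arg = 0.063 / (2 * sqrt(2.56e-12 * 347133600.0))
= 1.0567
erfc(1.0567) = 0.1351
C = 0.36 * 0.1351 = 0.0486%

0.0486


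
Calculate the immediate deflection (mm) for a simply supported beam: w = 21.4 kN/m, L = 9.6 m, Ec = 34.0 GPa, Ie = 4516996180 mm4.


Convert: L = 9.6 m = 9600 mm, Ec = 34.0 GPa = 34000 MPa
delta = 5 * 21.4 * 9600^4 / (384 * 34000 * 4516996180)
= 15.41 mm

15.41


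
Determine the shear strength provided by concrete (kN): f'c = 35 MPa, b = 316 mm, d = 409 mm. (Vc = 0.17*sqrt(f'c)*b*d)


Vc = 0.17 * sqrt(35) * 316 * 409 / 1000
= 129.99 kN

129.99


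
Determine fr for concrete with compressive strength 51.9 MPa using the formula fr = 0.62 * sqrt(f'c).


fr = 0.62 * sqrt(51.9)
= 4.467 MPa

4.467


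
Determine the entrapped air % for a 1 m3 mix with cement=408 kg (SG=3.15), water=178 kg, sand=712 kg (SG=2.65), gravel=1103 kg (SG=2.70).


Vol cement = 408 / (3.15 * 1000) = 0.129524 m3
Vol water = 178 / 1000 = 0.178 m3
Vol sand = 712 / (2.65 * 1000) = 0.268679 m3
Vol gravel = 1103 / (2.70 * 1000) = 0.408519 m3
Total solid + water volume = 0.984722 m3
Air = (1 - 0.984722) * 100 = 1.53%

1.53


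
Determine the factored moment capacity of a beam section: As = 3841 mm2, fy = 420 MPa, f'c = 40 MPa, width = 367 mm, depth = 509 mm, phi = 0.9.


a = As * fy / (0.85 * f'c * b)
= 3841 * 420 / (0.85 * 40 * 367)
= 129.2851 mm
Mn = As * fy * (d - a/2) / 10^6
= 716.8463 kN-m
phi*Mn = 0.9 * 716.8463 = 645.16 kN-m

645.16


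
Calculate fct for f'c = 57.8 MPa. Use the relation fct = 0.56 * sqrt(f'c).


fct = 0.56 * sqrt(57.8)
= 0.56 * 7.603
= 4.257 MPa

4.257


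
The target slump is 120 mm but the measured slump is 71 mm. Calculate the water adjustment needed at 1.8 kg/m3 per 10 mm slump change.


Difference = 120 - 71 = 49 mm
Water adjustment = 49 * 1.8 / 10 = 8.8 kg/m3

8.8


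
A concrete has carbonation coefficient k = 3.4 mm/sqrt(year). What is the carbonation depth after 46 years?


depth = k * sqrt(t)
= 3.4 * sqrt(46)
= 23.06 mm

23.06


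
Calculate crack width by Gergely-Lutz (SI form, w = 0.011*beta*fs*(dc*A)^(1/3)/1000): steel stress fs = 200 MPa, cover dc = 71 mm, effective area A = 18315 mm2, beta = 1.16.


w = 0.011 * beta * fs * (dc * A)^(1/3) / 1000
= 0.011 * 1.16 * 200 * (71 * 18315)^(1/3) / 1000
= 0.279 mm

0.279


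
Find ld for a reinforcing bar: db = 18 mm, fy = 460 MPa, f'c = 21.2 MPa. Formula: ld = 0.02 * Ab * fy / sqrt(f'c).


Ab = pi * 18^2 / 4 = 254.469 mm2
ld = 0.02 * 254.469 * 460 / sqrt(21.2)
= 508.5 mm

508.5


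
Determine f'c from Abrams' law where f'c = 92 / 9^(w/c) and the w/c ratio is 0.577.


f'c = 92 / 9^0.577
= 92 / 3.553
= 25.89 MPa

25.89


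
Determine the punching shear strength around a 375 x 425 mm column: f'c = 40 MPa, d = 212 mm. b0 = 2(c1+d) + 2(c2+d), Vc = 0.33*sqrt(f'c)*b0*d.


b0 = 2*(375 + 212) + 2*(425 + 212) = 2448 mm
Vc = 0.33 * sqrt(40) * 2448 * 212 / 1000
= 1083.16 kN

1083.16


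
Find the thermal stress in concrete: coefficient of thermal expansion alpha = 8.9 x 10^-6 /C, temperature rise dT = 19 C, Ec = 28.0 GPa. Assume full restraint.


sigma = alpha * dT * Ec
= 8.9e-6 * 19 * 28.0 * 1000
= 4.735 MPa

4.735


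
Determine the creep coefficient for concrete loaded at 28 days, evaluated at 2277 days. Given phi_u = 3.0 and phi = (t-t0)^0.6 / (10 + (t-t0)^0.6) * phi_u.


dt = 2277 - 28 = 2249
phi = 2249^0.6 / (10 + 2249^0.6) * 3.0
= 2.734

2.734


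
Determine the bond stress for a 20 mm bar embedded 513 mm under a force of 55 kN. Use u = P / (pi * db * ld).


u = P / (pi * db * ld)
= 55 * 1000 / (pi * 20 * 513)
= 1.706 MPa

1.706


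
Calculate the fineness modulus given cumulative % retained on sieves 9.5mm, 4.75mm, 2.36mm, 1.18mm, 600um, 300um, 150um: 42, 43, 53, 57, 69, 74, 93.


FM = sum(cumulative % retained) / 100
= 431 / 100
= 4.31

4.31


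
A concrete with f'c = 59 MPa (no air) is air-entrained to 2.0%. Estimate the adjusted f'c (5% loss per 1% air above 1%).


Strength loss = (2.0 - 1) * 5 = 5.0%
f'c = 59 * (1 - 5.0/100)
= 56.05 MPa

56.05


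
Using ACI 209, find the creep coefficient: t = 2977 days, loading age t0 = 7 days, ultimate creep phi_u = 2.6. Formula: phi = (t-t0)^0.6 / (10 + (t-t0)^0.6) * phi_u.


dt = 2977 - 7 = 2970
phi = 2970^0.6 / (10 + 2970^0.6) * 2.6
= 2.402

2.402


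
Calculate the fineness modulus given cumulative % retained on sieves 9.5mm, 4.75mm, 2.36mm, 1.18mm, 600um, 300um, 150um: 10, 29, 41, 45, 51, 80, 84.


FM = sum(cumulative % retained) / 100
= 340 / 100
= 3.4

3.4


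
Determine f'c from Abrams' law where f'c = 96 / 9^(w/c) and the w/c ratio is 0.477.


f'c = 96 / 9^0.477
= 96 / 2.852
= 33.66 MPa

33.66


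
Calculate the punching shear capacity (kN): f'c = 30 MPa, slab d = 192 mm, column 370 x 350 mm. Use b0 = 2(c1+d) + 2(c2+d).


b0 = 2*(370 + 192) + 2*(350 + 192) = 2208 mm
Vc = 0.33 * sqrt(30) * 2208 * 192 / 1000
= 766.26 kN

766.26


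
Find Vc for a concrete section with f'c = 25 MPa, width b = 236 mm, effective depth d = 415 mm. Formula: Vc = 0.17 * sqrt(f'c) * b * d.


Vc = 0.17 * sqrt(25) * 236 * 415 / 1000
= 83.25 kN

83.25


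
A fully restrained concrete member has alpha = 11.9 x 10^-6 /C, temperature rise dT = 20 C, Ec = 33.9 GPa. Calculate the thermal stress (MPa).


sigma = alpha * dT * Ec
= 11.9e-6 * 20 * 33.9 * 1000
= 8.068 MPa

8.068


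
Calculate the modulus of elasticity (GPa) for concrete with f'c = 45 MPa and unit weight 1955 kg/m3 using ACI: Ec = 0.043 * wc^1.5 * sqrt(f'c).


Ec = 0.043 * 1955^1.5 * sqrt(45) / 1000
= 24.93 GPa

24.93


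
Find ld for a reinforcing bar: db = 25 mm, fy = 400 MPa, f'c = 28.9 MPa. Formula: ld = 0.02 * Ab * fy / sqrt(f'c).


Ab = pi * 25^2 / 4 = 490.874 mm2
ld = 0.02 * 490.874 * 400 / sqrt(28.9)
= 730.5 mm

730.5


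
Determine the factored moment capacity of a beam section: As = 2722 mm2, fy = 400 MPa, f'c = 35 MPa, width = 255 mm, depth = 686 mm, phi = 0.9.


a = As * fy / (0.85 * f'c * b)
= 2722 * 400 / (0.85 * 35 * 255)
= 143.5228 mm
Mn = As * fy * (d - a/2) / 10^6
= 668.783 kN-m
phi*Mn = 0.9 * 668.783 = 601.9 kN-m

601.9


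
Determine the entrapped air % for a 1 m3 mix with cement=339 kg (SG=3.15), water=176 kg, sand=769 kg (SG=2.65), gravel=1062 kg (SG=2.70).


Vol cement = 339 / (3.15 * 1000) = 0.107619 m3
Vol water = 176 / 1000 = 0.176 m3
Vol sand = 769 / (2.65 * 1000) = 0.290189 m3
Vol gravel = 1062 / (2.70 * 1000) = 0.393333 m3
Total solid + water volume = 0.967141 m3
Air = (1 - 0.967141) * 100 = 3.29%

3.29


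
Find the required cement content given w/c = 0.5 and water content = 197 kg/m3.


Cement = water / (w/c)
= 197 / 0.5
= 394.0 kg/m3

394.0


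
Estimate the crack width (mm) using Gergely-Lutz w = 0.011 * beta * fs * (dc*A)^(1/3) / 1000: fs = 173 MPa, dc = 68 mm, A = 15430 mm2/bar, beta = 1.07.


w = 0.011 * beta * fs * (dc * A)^(1/3) / 1000
= 0.011 * 1.07 * 173 * (68 * 15430)^(1/3) / 1000
= 0.207 mm

0.207


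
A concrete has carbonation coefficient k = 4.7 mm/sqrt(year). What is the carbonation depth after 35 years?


depth = k * sqrt(t)
= 4.7 * sqrt(35)
= 27.81 mm

27.81


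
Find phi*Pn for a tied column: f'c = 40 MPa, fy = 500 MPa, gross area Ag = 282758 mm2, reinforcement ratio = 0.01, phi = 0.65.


Ast = rho * Ag = 0.01 * 282758 = 2827.58 mm2
phi*Pn = 0.65 * 0.80 * (0.85 * 40 * (282758 - 2827.58) + 500 * 2827.58) / 1000
= 5684.34 kN

5684.34


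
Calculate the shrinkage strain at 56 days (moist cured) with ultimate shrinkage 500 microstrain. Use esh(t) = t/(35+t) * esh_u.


esh(56) = 56 / (35 + 56) * 500
= 56 / 91 * 500
= 307.7 microstrain

307.7


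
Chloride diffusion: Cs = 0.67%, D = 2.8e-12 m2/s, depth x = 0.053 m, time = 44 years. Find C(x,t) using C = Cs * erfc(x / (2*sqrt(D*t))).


t_seconds = 44 * 365.25 * 24 * 3600 = 1388534400.0 s
arg = 0.053 / (2 * sqrt(2.8e-12 * 1388534400.0))
= 0.425
erfc(0.425) = 0.5478
C = 0.67 * 0.5478 = 0.367%

0.367


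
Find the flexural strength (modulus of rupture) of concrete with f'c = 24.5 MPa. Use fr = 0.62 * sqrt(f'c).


fr = 0.62 * sqrt(24.5)
= 3.069 MPa

3.069


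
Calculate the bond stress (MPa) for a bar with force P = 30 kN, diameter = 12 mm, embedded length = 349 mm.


u = P / (pi * db * ld)
= 30 * 1000 / (pi * 12 * 349)
= 2.28 MPa

2.28


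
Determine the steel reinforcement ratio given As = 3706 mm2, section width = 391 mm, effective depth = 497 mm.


rho = As / (b * d)
= 3706 / (391 * 497)
= 0.0191

0.0191


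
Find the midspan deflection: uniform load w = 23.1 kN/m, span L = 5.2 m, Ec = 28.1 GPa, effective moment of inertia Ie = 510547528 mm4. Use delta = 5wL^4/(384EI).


Convert: L = 5.2 m = 5200 mm, Ec = 28.1 GPa = 28100 MPa
delta = 5 * 23.1 * 5200^4 / (384 * 28100 * 510547528)
= 15.33 mm

15.33


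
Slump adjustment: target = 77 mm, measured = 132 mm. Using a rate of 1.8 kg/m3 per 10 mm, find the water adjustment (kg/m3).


Difference = 77 - 132 = -55 mm
Water adjustment = -55 * 1.8 / 10 = -9.9 kg/m3

-9.9


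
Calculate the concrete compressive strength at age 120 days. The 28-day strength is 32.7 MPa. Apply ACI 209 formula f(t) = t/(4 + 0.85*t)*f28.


f(120) = 120 / (4 + 0.85 * 120) * 32.7
= 120 / 106.0 * 32.7
= 37.02 MPa

37.02


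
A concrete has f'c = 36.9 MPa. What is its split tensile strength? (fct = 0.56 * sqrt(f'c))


fct = 0.56 * sqrt(36.9)
= 0.56 * 6.075
= 3.402 MPa

3.402


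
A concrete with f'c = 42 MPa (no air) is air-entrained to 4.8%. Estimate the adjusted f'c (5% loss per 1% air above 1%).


Strength loss = (4.8 - 1) * 5 = 19.0%
f'c = 42 * (1 - 19.0/100)
= 34.02 MPa

34.02


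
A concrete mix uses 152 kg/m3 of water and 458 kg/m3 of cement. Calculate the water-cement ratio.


w/c = water / cement
w/c = 152 / 458 = 0.332

0.332


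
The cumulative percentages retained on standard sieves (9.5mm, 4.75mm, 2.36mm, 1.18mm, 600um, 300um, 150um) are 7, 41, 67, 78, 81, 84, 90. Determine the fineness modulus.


FM = sum(cumulative % retained) / 100
= 448 / 100
= 4.48

4.48


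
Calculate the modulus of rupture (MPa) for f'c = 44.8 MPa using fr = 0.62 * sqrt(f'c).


fr = 0.62 * sqrt(44.8)
= 4.15 MPa

4.15


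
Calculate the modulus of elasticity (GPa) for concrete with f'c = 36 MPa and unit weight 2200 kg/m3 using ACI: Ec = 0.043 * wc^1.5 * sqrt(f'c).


Ec = 0.043 * 2200^1.5 * sqrt(36) / 1000
= 26.62 GPa

26.62


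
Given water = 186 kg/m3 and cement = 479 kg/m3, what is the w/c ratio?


w/c = water / cement
w/c = 186 / 479 = 0.388

0.388


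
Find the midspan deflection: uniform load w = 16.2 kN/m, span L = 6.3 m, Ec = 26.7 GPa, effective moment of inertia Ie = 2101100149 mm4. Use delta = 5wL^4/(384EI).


Convert: L = 6.3 m = 6300 mm, Ec = 26.7 GPa = 26700 MPa
delta = 5 * 16.2 * 6300^4 / (384 * 26700 * 2101100149)
= 5.92 mm

5.92


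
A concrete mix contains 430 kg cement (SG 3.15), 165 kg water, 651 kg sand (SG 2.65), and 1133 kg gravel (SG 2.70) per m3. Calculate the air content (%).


Vol cement = 430 / (3.15 * 1000) = 0.136508 m3
Vol water = 165 / 1000 = 0.165 m3
Vol sand = 651 / (2.65 * 1000) = 0.24566 m3
Vol gravel = 1133 / (2.70 * 1000) = 0.41963 m3
Total solid + water volume = 0.966798 m3
Air = (1 - 0.966798) * 100 = 3.32%

3.32


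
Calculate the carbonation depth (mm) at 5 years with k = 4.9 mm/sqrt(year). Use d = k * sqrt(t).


depth = k * sqrt(t)
= 4.9 * sqrt(5)
= 10.96 mm

10.96


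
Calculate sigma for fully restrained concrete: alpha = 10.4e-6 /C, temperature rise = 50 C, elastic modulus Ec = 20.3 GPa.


sigma = alpha * dT * Ec
= 10.4e-6 * 50 * 20.3 * 1000
= 10.556 MPa

10.556


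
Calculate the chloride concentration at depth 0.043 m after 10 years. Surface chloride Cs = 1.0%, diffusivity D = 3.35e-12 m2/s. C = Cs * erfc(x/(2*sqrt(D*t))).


t_seconds = 10 * 365.25 * 24 * 3600 = 315576000.0 s
arg = 0.043 / (2 * sqrt(3.35e-12 * 315576000.0))
= 0.6612
erfc(0.6612) = 0.3497
C = 1.0 * 0.3497 = 0.3497%

0.3497


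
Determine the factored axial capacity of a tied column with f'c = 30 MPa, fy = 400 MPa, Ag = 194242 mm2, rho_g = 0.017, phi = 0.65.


Ast = rho * Ag = 0.017 * 194242 = 3302.114 mm2
phi*Pn = 0.65 * 0.80 * (0.85 * 30 * (194242 - 3302.114) + 400 * 3302.114) / 1000
= 3218.7 kN

3218.7


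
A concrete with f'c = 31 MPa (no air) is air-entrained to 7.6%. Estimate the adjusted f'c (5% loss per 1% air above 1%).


Strength loss = (7.6 - 1) * 5 = 33.0%
f'c = 31 * (1 - 33.0/100)
= 20.77 MPa

20.77


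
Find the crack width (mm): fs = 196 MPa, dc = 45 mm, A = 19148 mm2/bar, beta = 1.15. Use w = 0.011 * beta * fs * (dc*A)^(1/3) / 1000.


w = 0.011 * beta * fs * (dc * A)^(1/3) / 1000
= 0.011 * 1.15 * 196 * (45 * 19148)^(1/3) / 1000
= 0.236 mm

0.236


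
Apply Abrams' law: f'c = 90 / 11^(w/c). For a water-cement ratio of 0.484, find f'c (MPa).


f'c = 90 / 11^0.484
= 90 / 3.192
= 28.2 MPa

28.2


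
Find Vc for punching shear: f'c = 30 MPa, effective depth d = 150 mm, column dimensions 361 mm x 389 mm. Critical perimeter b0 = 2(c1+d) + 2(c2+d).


b0 = 2*(361 + 150) + 2*(389 + 150) = 2100 mm
Vc = 0.33 * sqrt(30) * 2100 * 150 / 1000
= 569.36 kN

569.36


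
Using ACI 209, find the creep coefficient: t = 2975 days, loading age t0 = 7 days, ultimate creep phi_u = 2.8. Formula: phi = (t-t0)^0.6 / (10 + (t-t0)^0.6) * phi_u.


dt = 2975 - 7 = 2968
phi = 2968^0.6 / (10 + 2968^0.6) * 2.8
= 2.587

2.587


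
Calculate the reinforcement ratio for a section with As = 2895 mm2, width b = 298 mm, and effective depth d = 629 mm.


rho = As / (b * d)
= 2895 / (298 * 629)
= 0.0154

0.0154


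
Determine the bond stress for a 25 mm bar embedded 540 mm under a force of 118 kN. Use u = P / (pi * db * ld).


u = P / (pi * db * ld)
= 118 * 1000 / (pi * 25 * 540)
= 2.782 MPa

2.782


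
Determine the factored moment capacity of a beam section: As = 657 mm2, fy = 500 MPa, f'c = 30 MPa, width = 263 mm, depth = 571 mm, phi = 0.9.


a = As * fy / (0.85 * f'c * b)
= 657 * 500 / (0.85 * 30 * 263)
= 48.9823 mm
Mn = As * fy * (d - a/2) / 10^6
= 179.5282 kN-m
phi*Mn = 0.9 * 179.5282 = 161.58 kN-m

161.58


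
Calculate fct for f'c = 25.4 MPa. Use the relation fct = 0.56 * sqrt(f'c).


fct = 0.56 * sqrt(25.4)
= 0.56 * 5.04
= 2.822 MPa

2.822


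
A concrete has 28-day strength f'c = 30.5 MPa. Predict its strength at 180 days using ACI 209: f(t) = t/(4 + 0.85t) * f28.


f(180) = 180 / (4 + 0.85 * 180) * 30.5
= 180 / 157.0 * 30.5
= 34.97 MPa

34.97


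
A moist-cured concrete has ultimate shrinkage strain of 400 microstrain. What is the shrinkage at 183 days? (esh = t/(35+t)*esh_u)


esh(183) = 183 / (35 + 183) * 400
= 183 / 218 * 400
= 335.8 microstrain

335.8


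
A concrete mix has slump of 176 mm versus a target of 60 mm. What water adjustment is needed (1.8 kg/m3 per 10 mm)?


Difference = 60 - 176 = -116 mm
Water adjustment = -116 * 1.8 / 10 = -20.9 kg/m3

-20.9


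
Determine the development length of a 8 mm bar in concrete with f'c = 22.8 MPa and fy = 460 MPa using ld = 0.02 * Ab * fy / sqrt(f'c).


Ab = pi * 8^2 / 4 = 50.265 mm2
ld = 0.02 * 50.265 * 460 / sqrt(22.8)
= 96.8 mm

96.8


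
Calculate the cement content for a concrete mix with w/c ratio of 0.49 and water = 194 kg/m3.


Cement = water / (w/c)
= 194 / 0.49
= 395.9 kg/m3

395.9


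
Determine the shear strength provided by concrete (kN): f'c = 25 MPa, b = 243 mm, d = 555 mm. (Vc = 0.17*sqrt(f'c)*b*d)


Vc = 0.17 * sqrt(25) * 243 * 555 / 1000
= 114.64 kN

114.64


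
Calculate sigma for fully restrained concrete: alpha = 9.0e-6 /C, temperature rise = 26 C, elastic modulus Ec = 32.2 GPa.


sigma = alpha * dT * Ec
= 9.0e-6 * 26 * 32.2 * 1000
= 7.535 MPa

7.535


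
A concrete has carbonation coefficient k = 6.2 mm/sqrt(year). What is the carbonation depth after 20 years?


depth = k * sqrt(t)
= 6.2 * sqrt(20)
= 27.73 mm

27.73


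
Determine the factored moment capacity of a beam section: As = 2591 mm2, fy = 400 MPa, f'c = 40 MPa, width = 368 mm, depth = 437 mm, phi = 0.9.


a = As * fy / (0.85 * f'c * b)
= 2591 * 400 / (0.85 * 40 * 368)
= 82.8325 mm
Mn = As * fy * (d - a/2) / 10^6
= 409.983 kN-m
phi*Mn = 0.9 * 409.983 = 368.98 kN-m

368.98


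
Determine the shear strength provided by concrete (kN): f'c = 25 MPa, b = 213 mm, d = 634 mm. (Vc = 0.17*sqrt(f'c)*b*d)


Vc = 0.17 * sqrt(25) * 213 * 634 / 1000
= 114.79 kN

114.79


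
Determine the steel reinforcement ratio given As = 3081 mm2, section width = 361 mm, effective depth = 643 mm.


rho = As / (b * d)
= 3081 / (361 * 643)
= 0.0133

0.0133


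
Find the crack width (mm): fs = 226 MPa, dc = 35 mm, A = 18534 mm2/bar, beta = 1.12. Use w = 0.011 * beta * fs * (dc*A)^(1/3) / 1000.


w = 0.011 * beta * fs * (dc * A)^(1/3) / 1000
= 0.011 * 1.12 * 226 * (35 * 18534)^(1/3) / 1000
= 0.241 mm

0.241


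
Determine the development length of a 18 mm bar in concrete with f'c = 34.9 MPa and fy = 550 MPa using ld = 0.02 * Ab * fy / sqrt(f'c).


Ab = pi * 18^2 / 4 = 254.469 mm2
ld = 0.02 * 254.469 * 550 / sqrt(34.9)
= 473.8 mm

473.8


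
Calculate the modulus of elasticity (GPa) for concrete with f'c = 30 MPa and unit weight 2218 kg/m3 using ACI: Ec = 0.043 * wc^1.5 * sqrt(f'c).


Ec = 0.043 * 2218^1.5 * sqrt(30) / 1000
= 24.6 GPa

24.6


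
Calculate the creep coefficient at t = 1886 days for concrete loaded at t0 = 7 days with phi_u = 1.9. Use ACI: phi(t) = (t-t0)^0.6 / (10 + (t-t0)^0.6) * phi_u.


dt = 1886 - 7 = 1879
phi = 1879^0.6 / (10 + 1879^0.6) * 1.9
= 1.714

1.714


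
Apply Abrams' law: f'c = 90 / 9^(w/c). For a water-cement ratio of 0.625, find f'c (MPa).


f'c = 90 / 9^0.625
= 90 / 3.948
= 22.8 MPa

22.8


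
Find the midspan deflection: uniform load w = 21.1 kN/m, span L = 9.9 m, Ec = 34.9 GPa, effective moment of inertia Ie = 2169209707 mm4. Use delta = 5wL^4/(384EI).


Convert: L = 9.9 m = 9900 mm, Ec = 34.9 GPa = 34900 MPa
delta = 5 * 21.1 * 9900^4 / (384 * 34900 * 2169209707)
= 34.86 mm

34.86


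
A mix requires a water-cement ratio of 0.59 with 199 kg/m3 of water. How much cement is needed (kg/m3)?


Cement = water / (w/c)
= 199 / 0.59
= 337.3 kg/m3

337.3


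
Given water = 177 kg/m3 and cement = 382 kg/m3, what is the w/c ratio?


w/c = water / cement
w/c = 177 / 382 = 0.463

0.463


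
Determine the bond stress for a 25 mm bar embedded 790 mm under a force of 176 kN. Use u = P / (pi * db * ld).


u = P / (pi * db * ld)
= 176 * 1000 / (pi * 25 * 790)
= 2.837 MPa

2.837


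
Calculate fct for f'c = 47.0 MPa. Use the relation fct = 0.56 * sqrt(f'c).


fct = 0.56 * sqrt(47.0)
= 0.56 * 6.856
= 3.839 MPa

3.839


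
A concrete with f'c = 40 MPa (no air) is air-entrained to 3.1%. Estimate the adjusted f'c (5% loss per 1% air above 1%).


Strength loss = (3.1 - 1) * 5 = 10.5%
f'c = 40 * (1 - 10.5/100)
= 35.8 MPa

35.8


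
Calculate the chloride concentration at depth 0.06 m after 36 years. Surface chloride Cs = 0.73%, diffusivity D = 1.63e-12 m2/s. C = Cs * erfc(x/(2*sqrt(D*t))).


t_seconds = 36 * 365.25 * 24 * 3600 = 1136073600.0 s
arg = 0.06 / (2 * sqrt(1.63e-12 * 1136073600.0))
= 0.6971
erfc(0.6971) = 0.3242
C = 0.73 * 0.3242 = 0.2366%

0.2366


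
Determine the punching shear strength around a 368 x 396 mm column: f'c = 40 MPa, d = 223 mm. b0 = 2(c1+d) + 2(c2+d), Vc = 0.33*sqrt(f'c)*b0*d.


b0 = 2*(368 + 223) + 2*(396 + 223) = 2420 mm
Vc = 0.33 * sqrt(40) * 2420 * 223 / 1000
= 1126.33 kN

1126.33


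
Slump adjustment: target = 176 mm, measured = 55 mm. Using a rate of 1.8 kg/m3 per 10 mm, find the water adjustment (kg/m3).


Difference = 176 - 55 = 121 mm
Water adjustment = 121 * 1.8 / 10 = 21.8 kg/m3

21.8


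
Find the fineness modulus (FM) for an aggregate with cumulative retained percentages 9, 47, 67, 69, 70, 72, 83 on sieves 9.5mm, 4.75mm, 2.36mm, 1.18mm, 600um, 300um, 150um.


FM = sum(cumulative % retained) / 100
= 417 / 100
= 4.17

4.17


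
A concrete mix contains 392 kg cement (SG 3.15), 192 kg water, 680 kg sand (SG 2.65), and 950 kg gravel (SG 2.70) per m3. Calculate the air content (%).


Vol cement = 392 / (3.15 * 1000) = 0.124444 m3
Vol water = 192 / 1000 = 0.192 m3
Vol sand = 680 / (2.65 * 1000) = 0.256604 m3
Vol gravel = 950 / (2.70 * 1000) = 0.351852 m3
Total solid + water volume = 0.9249 m3
Air = (1 - 0.9249) * 100 = 7.51%

7.51


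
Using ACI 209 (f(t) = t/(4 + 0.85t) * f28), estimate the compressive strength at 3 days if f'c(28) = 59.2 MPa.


f(3) = 3 / (4 + 0.85 * 3) * 59.2
= 3 / 6.55 * 59.2
= 27.11 MPa

27.11


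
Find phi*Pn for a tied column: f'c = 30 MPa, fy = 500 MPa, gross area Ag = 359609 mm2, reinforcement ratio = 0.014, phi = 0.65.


Ast = rho * Ag = 0.014 * 359609 = 5034.526 mm2
phi*Pn = 0.65 * 0.80 * (0.85 * 30 * (359609 - 5034.526) + 500 * 5034.526) / 1000
= 6010.63 kN

6010.63


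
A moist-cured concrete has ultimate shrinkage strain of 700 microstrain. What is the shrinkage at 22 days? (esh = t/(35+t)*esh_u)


esh(22) = 22 / (35 + 22) * 700
= 22 / 57 * 700
= 270.2 microstrain

270.2


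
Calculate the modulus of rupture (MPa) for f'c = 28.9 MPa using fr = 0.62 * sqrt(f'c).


fr = 0.62 * sqrt(28.9)
= 3.333 MPa

3.333


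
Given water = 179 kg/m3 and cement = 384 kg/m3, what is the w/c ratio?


w/c = water / cement
w/c = 179 / 384 = 0.466

0.466


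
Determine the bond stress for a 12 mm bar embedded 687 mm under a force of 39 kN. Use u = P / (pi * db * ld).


u = P / (pi * db * ld)
= 39 * 1000 / (pi * 12 * 687)
= 1.506 MPa

1.506


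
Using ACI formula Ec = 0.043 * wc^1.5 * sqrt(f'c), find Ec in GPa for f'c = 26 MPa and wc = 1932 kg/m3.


Ec = 0.043 * 1932^1.5 * sqrt(26) / 1000
= 18.62 GPa

18.62


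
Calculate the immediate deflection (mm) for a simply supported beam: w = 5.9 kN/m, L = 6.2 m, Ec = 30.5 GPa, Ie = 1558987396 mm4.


Convert: L = 6.2 m = 6200 mm, Ec = 30.5 GPa = 30500 MPa
delta = 5 * 5.9 * 6200^4 / (384 * 30500 * 1558987396)
= 2.39 mm

2.39


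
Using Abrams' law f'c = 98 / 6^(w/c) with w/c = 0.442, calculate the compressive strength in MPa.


f'c = 98 / 6^0.442
= 98 / 2.208
= 44.39 MPa

44.39


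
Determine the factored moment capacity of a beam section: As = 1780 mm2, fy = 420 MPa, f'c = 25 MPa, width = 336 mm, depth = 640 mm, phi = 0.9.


a = As * fy / (0.85 * f'c * b)
= 1780 * 420 / (0.85 * 25 * 336)
= 104.7059 mm
Mn = As * fy * (d - a/2) / 10^6
= 439.3249 kN-m
phi*Mn = 0.9 * 439.3249 = 395.39 kN-m

395.39


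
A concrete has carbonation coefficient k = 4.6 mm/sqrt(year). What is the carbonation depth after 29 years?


depth = k * sqrt(t)
= 4.6 * sqrt(29)
= 24.77 mm

24.77


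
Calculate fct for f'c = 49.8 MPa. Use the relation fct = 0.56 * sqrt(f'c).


fct = 0.56 * sqrt(49.8)
= 0.56 * 7.057
= 3.952 MPa

3.952


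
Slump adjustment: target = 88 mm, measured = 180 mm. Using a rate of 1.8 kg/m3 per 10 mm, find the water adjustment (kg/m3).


Difference = 88 - 180 = -92 mm
Water adjustment = -92 * 1.8 / 10 = -16.6 kg/m3

-16.6


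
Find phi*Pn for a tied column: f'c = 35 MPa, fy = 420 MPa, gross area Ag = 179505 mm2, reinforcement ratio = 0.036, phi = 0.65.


Ast = rho * Ag = 0.036 * 179505 = 6462.18 mm2
phi*Pn = 0.65 * 0.80 * (0.85 * 35 * (179505 - 6462.18) + 420 * 6462.18) / 1000
= 4088.31 kN

4088.31


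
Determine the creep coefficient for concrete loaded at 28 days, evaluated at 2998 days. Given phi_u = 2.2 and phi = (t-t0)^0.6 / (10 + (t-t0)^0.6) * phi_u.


dt = 2998 - 28 = 2970
phi = 2970^0.6 / (10 + 2970^0.6) * 2.2
= 2.032

2.032


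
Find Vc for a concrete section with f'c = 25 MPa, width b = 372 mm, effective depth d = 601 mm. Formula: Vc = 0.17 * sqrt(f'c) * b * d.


Vc = 0.17 * sqrt(25) * 372 * 601 / 1000
= 190.04 kN

190.04


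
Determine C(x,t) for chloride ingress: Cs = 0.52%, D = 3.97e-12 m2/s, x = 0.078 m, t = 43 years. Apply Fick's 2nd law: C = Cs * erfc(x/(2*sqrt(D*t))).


t_seconds = 43 * 365.25 * 24 * 3600 = 1356976800.0 s
arg = 0.078 / (2 * sqrt(3.97e-12 * 1356976800.0))
= 0.5314
erfc(0.5314) = 0.4524
C = 0.52 * 0.4524 = 0.2352%

0.2352


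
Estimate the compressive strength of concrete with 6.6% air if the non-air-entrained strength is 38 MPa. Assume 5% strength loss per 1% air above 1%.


Strength loss = (6.6 - 1) * 5 = 28.0%
f'c = 38 * (1 - 28.0/100)
= 27.36 MPa

27.36


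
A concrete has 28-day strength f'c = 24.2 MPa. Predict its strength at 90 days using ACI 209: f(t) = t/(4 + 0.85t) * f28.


f(90) = 90 / (4 + 0.85 * 90) * 24.2
= 90 / 80.5 * 24.2
= 27.06 MPa

27.06


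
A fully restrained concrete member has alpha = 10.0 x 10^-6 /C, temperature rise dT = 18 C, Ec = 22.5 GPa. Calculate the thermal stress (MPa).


sigma = alpha * dT * Ec
= 10.0e-6 * 18 * 22.5 * 1000
= 4.05 MPa

4.05


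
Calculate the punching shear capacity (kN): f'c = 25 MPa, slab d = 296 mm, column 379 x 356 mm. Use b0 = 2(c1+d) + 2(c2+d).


b0 = 2*(379 + 296) + 2*(356 + 296) = 2654 mm
Vc = 0.33 * sqrt(25) * 2654 * 296 / 1000
= 1296.21 kN

1296.21


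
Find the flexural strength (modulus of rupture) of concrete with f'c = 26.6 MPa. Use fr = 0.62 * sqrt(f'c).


fr = 0.62 * sqrt(26.6)
= 3.198 MPa

3.198


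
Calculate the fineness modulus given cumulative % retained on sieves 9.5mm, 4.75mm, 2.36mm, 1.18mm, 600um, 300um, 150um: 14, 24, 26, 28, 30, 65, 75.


FM = sum(cumulative % retained) / 100
= 262 / 100
= 2.62

2.62


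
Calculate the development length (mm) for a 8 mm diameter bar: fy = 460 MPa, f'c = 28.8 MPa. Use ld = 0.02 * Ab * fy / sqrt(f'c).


Ab = pi * 8^2 / 4 = 50.265 mm2
ld = 0.02 * 50.265 * 460 / sqrt(28.8)
= 86.2 mm

86.2


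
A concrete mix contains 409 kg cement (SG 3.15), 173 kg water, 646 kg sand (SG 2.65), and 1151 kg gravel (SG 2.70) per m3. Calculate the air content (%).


Vol cement = 409 / (3.15 * 1000) = 0.129841 m3
Vol water = 173 / 1000 = 0.173 m3
Vol sand = 646 / (2.65 * 1000) = 0.243774 m3
Vol gravel = 1151 / (2.70 * 1000) = 0.426296 m3
Total solid + water volume = 0.972911 m3
Air = (1 - 0.972911) * 100 = 2.71%

2.71


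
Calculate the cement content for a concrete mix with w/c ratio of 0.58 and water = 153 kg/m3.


Cement = water / (w/c)
= 153 / 0.58
= 263.8 kg/m3

263.8


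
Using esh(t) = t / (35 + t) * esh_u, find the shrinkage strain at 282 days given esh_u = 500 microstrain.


esh(282) = 282 / (35 + 282) * 500
= 282 / 317 * 500
= 444.8 microstrain

444.8


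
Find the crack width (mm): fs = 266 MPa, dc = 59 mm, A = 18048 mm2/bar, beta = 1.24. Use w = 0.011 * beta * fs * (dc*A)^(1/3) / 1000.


w = 0.011 * beta * fs * (dc * A)^(1/3) / 1000
= 0.011 * 1.24 * 266 * (59 * 18048)^(1/3) / 1000
= 0.371 mm

0.371


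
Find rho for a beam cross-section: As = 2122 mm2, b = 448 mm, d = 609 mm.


rho = As / (b * d)
= 2122 / (448 * 609)
= 0.0078

0.0078


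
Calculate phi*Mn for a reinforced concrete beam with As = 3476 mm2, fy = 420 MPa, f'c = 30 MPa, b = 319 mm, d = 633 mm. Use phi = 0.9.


a = As * fy / (0.85 * f'c * b)
= 3476 * 420 / (0.85 * 30 * 319)
= 179.4726 mm
Mn = As * fy * (d - a/2) / 10^6
= 793.1215 kN-m
phi*Mn = 0.9 * 793.1215 = 713.81 kN-m

713.81


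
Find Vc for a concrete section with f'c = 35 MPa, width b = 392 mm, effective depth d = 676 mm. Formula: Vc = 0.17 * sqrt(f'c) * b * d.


Vc = 0.17 * sqrt(35) * 392 * 676 / 1000
= 266.51 kN

266.51


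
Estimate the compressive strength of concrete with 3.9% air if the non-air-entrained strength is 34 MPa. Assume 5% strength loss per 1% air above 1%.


Strength loss = (3.9 - 1) * 5 = 14.5%
f'c = 34 * (1 - 14.5/100)
= 29.07 MPa

29.07


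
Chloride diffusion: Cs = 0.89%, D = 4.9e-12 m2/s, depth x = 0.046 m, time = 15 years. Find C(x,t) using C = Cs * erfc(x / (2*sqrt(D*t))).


t_seconds = 15 * 365.25 * 24 * 3600 = 473364000.0 s
arg = 0.046 / (2 * sqrt(4.9e-12 * 473364000.0))
= 0.4776
erfc(0.4776) = 0.4994
C = 0.89 * 0.4994 = 0.4445%

0.4445


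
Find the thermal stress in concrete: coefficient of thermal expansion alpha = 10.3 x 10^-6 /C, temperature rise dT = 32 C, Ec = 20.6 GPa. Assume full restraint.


sigma = alpha * dT * Ec
= 10.3e-6 * 32 * 20.6 * 1000
= 6.79 MPa

6.79


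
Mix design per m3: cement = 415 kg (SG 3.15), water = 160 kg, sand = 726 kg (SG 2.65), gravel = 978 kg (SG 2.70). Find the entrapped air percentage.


Vol cement = 415 / (3.15 * 1000) = 0.131746 m3
Vol water = 160 / 1000 = 0.16 m3
Vol sand = 726 / (2.65 * 1000) = 0.273962 m3
Vol gravel = 978 / (2.70 * 1000) = 0.362222 m3
Total solid + water volume = 0.927931 m3
Air = (1 - 0.927931) * 100 = 7.21%

7.21


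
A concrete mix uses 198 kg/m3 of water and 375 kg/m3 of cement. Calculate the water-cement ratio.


w/c = water / cement
w/c = 198 / 375 = 0.528

0.528


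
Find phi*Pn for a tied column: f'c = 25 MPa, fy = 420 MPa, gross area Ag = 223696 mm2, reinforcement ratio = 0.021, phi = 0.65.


Ast = rho * Ag = 0.021 * 223696 = 4697.616 mm2
phi*Pn = 0.65 * 0.80 * (0.85 * 25 * (223696 - 4697.616) + 420 * 4697.616) / 1000
= 3445.89 kN

3445.89


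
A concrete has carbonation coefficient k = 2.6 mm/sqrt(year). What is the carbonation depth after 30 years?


depth = k * sqrt(t)
= 2.6 * sqrt(30)
= 14.24 mm

14.24


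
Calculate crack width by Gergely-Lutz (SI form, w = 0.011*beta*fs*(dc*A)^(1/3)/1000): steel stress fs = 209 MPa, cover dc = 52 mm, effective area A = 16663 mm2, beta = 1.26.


w = 0.011 * beta * fs * (dc * A)^(1/3) / 1000
= 0.011 * 1.26 * 209 * (52 * 16663)^(1/3) / 1000
= 0.276 mm

0.276


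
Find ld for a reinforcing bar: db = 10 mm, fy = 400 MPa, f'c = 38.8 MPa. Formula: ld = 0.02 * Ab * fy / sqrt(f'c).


Ab = pi * 10^2 / 4 = 78.54 mm2
ld = 0.02 * 78.54 * 400 / sqrt(38.8)
= 100.9 mm

100.9


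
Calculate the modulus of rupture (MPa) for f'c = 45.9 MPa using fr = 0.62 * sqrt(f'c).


fr = 0.62 * sqrt(45.9)
= 4.2 MPa

4.2


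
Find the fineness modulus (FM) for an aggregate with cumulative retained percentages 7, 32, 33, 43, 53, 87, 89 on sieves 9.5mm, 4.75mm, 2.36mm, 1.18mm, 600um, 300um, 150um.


FM = sum(cumulative % retained) / 100
= 344 / 100
= 3.44

3.44


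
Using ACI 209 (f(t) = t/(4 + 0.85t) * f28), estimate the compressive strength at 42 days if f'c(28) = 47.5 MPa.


f(42) = 42 / (4 + 0.85 * 42) * 47.5
= 42 / 39.7 * 47.5
= 50.25 MPa

50.25


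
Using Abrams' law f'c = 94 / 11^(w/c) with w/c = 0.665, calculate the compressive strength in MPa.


f'c = 94 / 11^0.665
= 94 / 4.926
= 19.08 MPa

19.08


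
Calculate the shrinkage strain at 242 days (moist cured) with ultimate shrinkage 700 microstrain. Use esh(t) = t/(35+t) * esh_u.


esh(242) = 242 / (35 + 242) * 700
= 242 / 277 * 700
= 611.6 microstrain

611.6


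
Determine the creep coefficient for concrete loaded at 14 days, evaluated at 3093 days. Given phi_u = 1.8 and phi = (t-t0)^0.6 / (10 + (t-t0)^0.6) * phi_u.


dt = 3093 - 14 = 3079
phi = 3079^0.6 / (10 + 3079^0.6) * 1.8
= 1.666

1.666


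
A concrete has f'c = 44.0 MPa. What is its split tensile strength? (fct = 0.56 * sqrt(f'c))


fct = 0.56 * sqrt(44.0)
= 0.56 * 6.633
= 3.715 MPa

3.715


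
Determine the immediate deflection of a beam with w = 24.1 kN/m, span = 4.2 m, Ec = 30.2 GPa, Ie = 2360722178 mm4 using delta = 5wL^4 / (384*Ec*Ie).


Convert: L = 4.2 m = 4200 mm, Ec = 30.2 GPa = 30200 MPa
delta = 5 * 24.1 * 4200^4 / (384 * 30200 * 2360722178)
= 1.37 mm

1.37


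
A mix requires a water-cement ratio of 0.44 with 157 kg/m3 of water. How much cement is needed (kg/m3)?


Cement = water / (w/c)
= 157 / 0.44
= 356.8 kg/m3

356.8


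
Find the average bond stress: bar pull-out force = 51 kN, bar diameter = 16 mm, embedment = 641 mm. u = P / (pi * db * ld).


u = P / (pi * db * ld)
= 51 * 1000 / (pi * 16 * 641)
= 1.583 MPa

1.583


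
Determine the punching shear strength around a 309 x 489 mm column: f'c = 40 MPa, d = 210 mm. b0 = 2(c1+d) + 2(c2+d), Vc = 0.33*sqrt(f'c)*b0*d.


b0 = 2*(309 + 210) + 2*(489 + 210) = 2436 mm
Vc = 0.33 * sqrt(40) * 2436 * 210 / 1000
= 1067.68 kN

1067.68


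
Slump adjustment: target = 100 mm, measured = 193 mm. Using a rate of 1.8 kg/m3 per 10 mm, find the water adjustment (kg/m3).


Difference = 100 - 193 = -93 mm
Water adjustment = -93 * 1.8 / 10 = -16.7 kg/m3

-16.7


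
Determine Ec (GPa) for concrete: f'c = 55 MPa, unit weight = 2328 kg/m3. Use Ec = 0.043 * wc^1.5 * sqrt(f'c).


Ec = 0.043 * 2328^1.5 * sqrt(55) / 1000
= 35.82 GPa

35.82
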